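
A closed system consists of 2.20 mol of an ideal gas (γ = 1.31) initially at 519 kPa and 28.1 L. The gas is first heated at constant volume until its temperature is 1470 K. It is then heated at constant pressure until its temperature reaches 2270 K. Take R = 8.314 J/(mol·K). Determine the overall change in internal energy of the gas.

T₁ = P₁V₁/(nR) = 519×28.1/(2.20×8.314) = 797 K.
Step 1 — Isochoric: V stays 28.1 L; P/T = const ⇒ T₂ = 1470 K, P₂ = 957 kPa.
W = 0 (no volume change).
ΔU = nCvΔT = 2.20×26.8×(1470−797) = 39700 J.
Q = ΔU = 39700 J.
State after step 1: P = 957 kPa, V = 28.1 L, T = 1470 K.
Step 2 — Isobaric: P stays 957 kPa; V/T = const ⇒ T₂ = 2270 K, V₂ = 43.4 L.
W = PΔV = 957×(43.4−28.1) kPa·L = 14600 J.
ΔU = nCvΔT = 2.20×26.8×(2270−1470) = 47200 J.
Q = ΔU + W = nCpΔT = 61800 J.
Net over both steps: W = 14600 J, Q = 102000 J, ΔU = 86900 J.

86900 J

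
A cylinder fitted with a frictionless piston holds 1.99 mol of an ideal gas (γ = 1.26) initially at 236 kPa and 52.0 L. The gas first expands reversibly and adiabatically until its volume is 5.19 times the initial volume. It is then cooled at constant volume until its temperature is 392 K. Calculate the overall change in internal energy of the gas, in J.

-22300 J

T₁ = P₁V₁/(nR) = 236×52.0/(1.99×8.314) = 742 K.
Step 1 — Adiabatic: TV^(γ−1) = const ⇒ T₂ = 742×(0.193)^0.260 = 483 K; PV^γ = const ⇒ P₂ = 29.6 kPa.
ΔU = nCvΔT = 1.99×32.0×(483−742) = -16400 J.
Q = 0 for an adiabatic process, so W = −ΔU = 16400 J.
State after step 1: P = 29.6 kPa, V = 270 L, T = 483 K.
Step 2 — Isochoric: V stays 270 L; P/T = const ⇒ T₂ = 392 K, P₂ = 24.0 kPa.
W = 0 (no volume change).
ΔU = nCvΔT = 1.99×32.0×(392−483) = -5820 J.
Q = ΔU = -5820 J.
Net over both steps: W = 16400 J, Q = -5820 J, ΔU = -22300 J.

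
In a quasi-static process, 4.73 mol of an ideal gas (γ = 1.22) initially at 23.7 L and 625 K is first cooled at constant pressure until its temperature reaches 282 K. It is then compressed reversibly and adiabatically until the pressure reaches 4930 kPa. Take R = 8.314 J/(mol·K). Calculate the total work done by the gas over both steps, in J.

P₁ = nRT₁/V₁ = 4.73×8.314×625/23.7 = 1040 kPa.
Step 1 — Isobaric: P stays 1040 kPa; V/T = const ⇒ T₂ = 282 K, V₂ = 10.7 L.
W = PΔV = 1040×(10.7−23.7) kPa·L = -13500 J.
ΔU = nCvΔT = 4.73×37.8×(282−625) = -61300 J.
Q = ΔU + W = nCpΔT = -74800 J.
State after step 1: P = 1040 kPa, V = 10.7 L, T = 282 K.
Step 2 — Adiabatic: T₂/T₁ = (P₂/P₁)^((γ−1)/γ) ⇒ T₂ = 282×(4.75)^0.180 = 374 K; V₂ = 2.98 L.
ΔU = nCvΔT = 4.73×37.8×(374−282) = 16400 J.
Q = 0 for an adiabatic process, so W = −ΔU = -16400 J.
Net over both steps: W = -29900 J, Q = -74800 J, ΔU = -44900 J.

-29900 J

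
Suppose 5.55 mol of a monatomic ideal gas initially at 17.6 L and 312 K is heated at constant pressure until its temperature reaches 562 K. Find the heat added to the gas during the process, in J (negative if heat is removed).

P₁ = nRT₁/V₁ = 5.55×8.314×312/17.6 = 818 kPa.
Isobaric: P stays 818 kPa; V/T = const ⇒ T₂ = 562 K, V₂ = 31.7 L.
W = PΔV = 818×(31.7−17.6) kPa·L = 11500 J.
ΔU = nCvΔT = 5.55×12.5×(562−312) = 17300 J.
Q = ΔU + W = nCpΔT = 28800 J.

28800 J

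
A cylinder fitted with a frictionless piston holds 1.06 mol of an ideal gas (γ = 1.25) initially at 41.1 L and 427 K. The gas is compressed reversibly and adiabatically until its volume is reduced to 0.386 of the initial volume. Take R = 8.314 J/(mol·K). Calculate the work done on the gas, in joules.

P₁ = nRT₁/V₁ = 1.06×8.314×427/41.1 = 91.6 kPa.
Adiabatic: TV^(γ−1) = const ⇒ T₂ = 427×(2.59)^0.250 = 542 K; PV^γ = const ⇒ P₂ = 301 kPa.
ΔU = nCvΔT = 1.06×33.3×(542−427) = 4040 J.
Q = 0 for an adiabatic process, so W = −ΔU = -4040 J.
Work done on the gas = −W_by = 4040 J.

4040 J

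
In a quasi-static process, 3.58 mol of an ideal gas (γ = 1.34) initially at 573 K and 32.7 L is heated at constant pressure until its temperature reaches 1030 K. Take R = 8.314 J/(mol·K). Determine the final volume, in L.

58.8 L

P₁ = nRT₁/V₁ = 3.58×8.314×573/32.7 = 522 kPa.
Isobaric: P stays 522 kPa; V/T = const ⇒ T₂ = 1030 K, V₂ = 58.8 L.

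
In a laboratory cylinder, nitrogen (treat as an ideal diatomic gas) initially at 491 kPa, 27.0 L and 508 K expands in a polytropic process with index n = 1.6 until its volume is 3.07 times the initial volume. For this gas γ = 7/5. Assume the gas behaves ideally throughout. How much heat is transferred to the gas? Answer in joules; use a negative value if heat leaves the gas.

n = P₁V₁/(RT₁) = 491×27.0/(8.314×508) = 3.14 mol.
Polytropic n=1.6: T₂ = T₁(V₁/V₂)^(n−1) = 508×(0.326)^0.60 = 259 K; P₂ = P₁(V₁/V₂)^n = 81.6 kPa.
W = (P₁V₁−P₂V₂)/(n−1) = (491×27.0−81.6×82.9)/0.60 = 10800 J.
ΔU = nCvΔT = 3.14×20.8×(259−508) = -16200 J.
Q = ΔU + W = -5410 J.

-5410 J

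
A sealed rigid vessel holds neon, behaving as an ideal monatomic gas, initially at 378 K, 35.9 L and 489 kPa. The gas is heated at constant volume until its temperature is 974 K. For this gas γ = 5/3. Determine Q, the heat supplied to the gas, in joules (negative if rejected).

n = P₁V₁/(RT₁) = 489×35.9/(8.314×378) = 5.59 mol.
Isochoric: V stays 35.9 L; P/T = const ⇒ T₂ = 974 K, P₂ = 1260 kPa.
W = 0 (no volume change).
ΔU = nCvΔT = 5.59×12.5×(974−378) = 41500 J.
Q = ΔU = 41500 J.

41500 J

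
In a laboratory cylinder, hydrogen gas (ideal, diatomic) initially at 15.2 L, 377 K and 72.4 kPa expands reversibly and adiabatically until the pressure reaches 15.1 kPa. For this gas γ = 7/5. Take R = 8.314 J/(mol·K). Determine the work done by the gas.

993 J

n = P₁V₁/(RT₁) = 72.4×15.2/(8.314×377) = 0.351 mol.
Adiabatic: T₂/T₁ = (P₂/P₁)^((γ−1)/γ) ⇒ T₂ = 377×(0.209)^0.286 = 241 K; V₂ = 46.6 L.
ΔU = nCvΔT = 0.351×20.8×(241−377) = -993 J.
Q = 0 for an adiabatic process, so W = −ΔU = 993 J.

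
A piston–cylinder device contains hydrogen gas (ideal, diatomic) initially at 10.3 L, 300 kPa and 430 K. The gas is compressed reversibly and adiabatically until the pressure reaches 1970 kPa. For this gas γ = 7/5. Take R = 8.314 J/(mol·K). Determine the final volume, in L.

2.69 L

Adiabatic: T₂/T₁ = (P₂/P₁)^((γ−1)/γ) ⇒ T₂ = 430×(6.57)^0.286 = 736 K; V₂ = 2.69 L.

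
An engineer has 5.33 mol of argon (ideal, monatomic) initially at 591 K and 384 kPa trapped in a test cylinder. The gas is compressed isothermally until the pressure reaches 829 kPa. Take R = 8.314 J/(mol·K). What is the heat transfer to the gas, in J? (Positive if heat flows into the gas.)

V₁ = nRT₁/P₁ = 5.33×8.314×591/384 = 68.2 L.
Isothermal: T stays 591 K; PV = const ⇒ V₂ = 31.6 L, P₂ = 829 kPa.
ΔU = 0 (ideal gas, T constant).
W = nRT ln(V₂/V₁) = 5.33×8.314×591×ln(0.463) = -20200 J.
Q = ΔU + W = -20200 J.

-20200 J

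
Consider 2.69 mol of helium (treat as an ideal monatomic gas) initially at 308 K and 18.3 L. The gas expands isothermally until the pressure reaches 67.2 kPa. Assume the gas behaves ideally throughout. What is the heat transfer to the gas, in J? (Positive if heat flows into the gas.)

11900 J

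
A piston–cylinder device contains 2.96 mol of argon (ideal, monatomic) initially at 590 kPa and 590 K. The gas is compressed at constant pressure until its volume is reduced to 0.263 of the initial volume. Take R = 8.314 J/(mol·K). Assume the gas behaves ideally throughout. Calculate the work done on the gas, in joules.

10700 J

V₁ = nRT₁/P₁ = 2.96×8.314×590/590 = 24.6 L.
Isobaric: P stays 590 kPa; V/T = const ⇒ T₂ = 155 K, V₂ = 6.47 L.
W = PΔV = 590×(6.47−24.6) kPa·L = -10700 J.
Work done on the gas = −W_by = 10700 J.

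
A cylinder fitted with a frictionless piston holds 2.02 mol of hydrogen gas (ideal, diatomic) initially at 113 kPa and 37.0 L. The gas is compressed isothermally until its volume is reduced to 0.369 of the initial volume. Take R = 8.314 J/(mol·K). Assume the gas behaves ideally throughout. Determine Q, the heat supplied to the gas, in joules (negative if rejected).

T₁ = P₁V₁/(nR) = 113×37.0/(2.02×8.314) = 249 K.
Isothermal: T stays 249 K; PV = const ⇒ V₂ = 13.7 L, P₂ = 306 kPa.
ΔU = 0 (ideal gas, T constant).
W = nRT ln(V₂/V₁) = 2.02×8.314×249×ln(0.369) = -4170 J.
Q = ΔU + W = -4170 J.

-4170 J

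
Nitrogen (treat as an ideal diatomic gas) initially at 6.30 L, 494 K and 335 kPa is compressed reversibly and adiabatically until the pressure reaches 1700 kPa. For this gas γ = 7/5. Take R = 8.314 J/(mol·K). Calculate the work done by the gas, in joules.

-3120 J

n = P₁V₁/(RT₁) = 335×6.30/(8.314×494) = 0.514 mol.
Adiabatic: T₂/T₁ = (P₂/P₁)^((γ−1)/γ) ⇒ T₂ = 494×(5.07)^0.286 = 786 K; V₂ = 1.97 L.
ΔU = nCvΔT = 0.514×20.8×(786−494) = 3120 J.
Q = 0 for an adiabatic process, so W = −ΔU = -3120 J.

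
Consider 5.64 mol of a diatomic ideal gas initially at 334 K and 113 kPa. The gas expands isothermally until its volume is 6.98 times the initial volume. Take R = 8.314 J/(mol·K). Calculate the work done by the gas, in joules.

V₁ = nRT₁/P₁ = 5.64×8.314×334/113 = 139 L.
Isothermal: T stays 334 K; PV = const ⇒ V₂ = 967 L, P₂ = 16.2 kPa.
W = nRT ln(V₂/V₁) = 5.64×8.314×334×ln(6.98) = 30400 J.

30400 J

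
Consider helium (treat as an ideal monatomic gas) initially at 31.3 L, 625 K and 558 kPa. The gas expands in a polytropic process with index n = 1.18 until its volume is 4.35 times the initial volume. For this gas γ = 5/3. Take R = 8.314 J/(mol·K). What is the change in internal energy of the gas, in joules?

-6090 J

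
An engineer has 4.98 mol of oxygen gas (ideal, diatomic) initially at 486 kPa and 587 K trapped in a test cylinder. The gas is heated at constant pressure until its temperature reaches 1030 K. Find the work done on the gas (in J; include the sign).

V₁ = nRT₁/P₁ = 4.98×8.314×587/486 = 50.0 L.
Isobaric: P stays 486 kPa; V/T = const ⇒ T₂ = 1030 K, V₂ = 87.7 L.
W = PΔV = 486×(87.7−50.0) kPa·L = 18300 J.
Work done on the gas = −W_by = -18300 J.

-18300 J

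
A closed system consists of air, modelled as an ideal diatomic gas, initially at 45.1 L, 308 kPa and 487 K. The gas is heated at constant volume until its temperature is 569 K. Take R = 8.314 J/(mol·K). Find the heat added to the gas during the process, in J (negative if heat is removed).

n = P₁V₁/(RT₁) = 308×45.1/(8.314×487) = 3.43 mol.
Isochoric: V stays 45.1 L; P/T = const ⇒ T₂ = 569 K, P₂ = 360 kPa.
W = 0 (no volume change).
ΔU = nCvΔT = 3.43×20.8×(569−487) = 5850 J.
Q = ΔU = 5850 J.

5850 J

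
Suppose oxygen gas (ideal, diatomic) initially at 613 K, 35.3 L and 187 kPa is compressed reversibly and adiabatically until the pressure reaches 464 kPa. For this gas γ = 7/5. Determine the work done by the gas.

n = P₁V₁/(RT₁) = 187×35.3/(8.314×613) = 1.30 mol.
Adiabatic: T₂/T₁ = (P₂/P₁)^((γ−1)/γ) ⇒ T₂ = 613×(2.48)^0.286 = 795 K; V₂ = 18.4 L.
ΔU = nCvΔT = 1.30×20.8×(795−613) = 4890 J.
Q = 0 for an adiabatic process, so W = −ΔU = -4890 J.

-4890 J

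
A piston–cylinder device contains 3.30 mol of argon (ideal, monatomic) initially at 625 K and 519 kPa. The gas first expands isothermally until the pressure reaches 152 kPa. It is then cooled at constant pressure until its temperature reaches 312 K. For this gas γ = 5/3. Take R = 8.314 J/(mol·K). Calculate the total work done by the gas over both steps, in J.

V₁ = nRT₁/P₁ = 3.30×8.314×625/519 = 33.0 L.
Step 1 — Isothermal: T stays 625 K; PV = const ⇒ V₂ = 113 L, P₂ = 152 kPa.
ΔU = 0 (ideal gas, T constant).
W = nRT ln(V₂/V₁) = 3.30×8.314×625×ln(3.41) = 21100 J.
Q = ΔU + W = 21100 J.
State after step 1: P = 152 kPa, V = 113 L, T = 625 K.
Step 2 — Isobaric: P stays 152 kPa; V/T = const ⇒ T₂ = 312 K, V₂ = 56.3 L.
W = PΔV = 152×(56.3−113) kPa·L = -8590 J.
ΔU = nCvΔT = 3.30×12.5×(312−625) = -12900 J.
Q = ΔU + W = nCpΔT = -21500 J.
Net over both steps: W = 12500 J, Q = -411 J, ΔU = -12900 J.

12500 J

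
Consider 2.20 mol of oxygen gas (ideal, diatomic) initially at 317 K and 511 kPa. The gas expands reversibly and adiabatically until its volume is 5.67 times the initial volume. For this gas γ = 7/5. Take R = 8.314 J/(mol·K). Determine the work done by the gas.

7250 J

V₁ = nRT₁/P₁ = 2.20×8.314×317/511 = 11.3 L.
Adiabatic: TV^(γ−1) = const ⇒ T₂ = 317×(0.176)^0.400 = 158 K; PV^γ = const ⇒ P₂ = 45.0 kPa.
ΔU = nCvΔT = 2.20×20.8×(158−317) = -7250 J.
Q = 0 for an adiabatic process, so W = −ΔU = 7250 J.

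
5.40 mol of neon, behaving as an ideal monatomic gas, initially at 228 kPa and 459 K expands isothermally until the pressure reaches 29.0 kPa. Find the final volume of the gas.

V₁ = nRT₁/P₁ = 5.40×8.314×459/228 = 90.4 L.
Isothermal: T stays 459 K; PV = const ⇒ V₂ = 711 L, P₂ = 29.0 kPa.

711 L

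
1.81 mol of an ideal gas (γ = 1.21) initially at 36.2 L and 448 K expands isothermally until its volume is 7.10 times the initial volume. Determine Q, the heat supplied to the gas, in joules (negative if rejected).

P₁ = nRT₁/V₁ = 1.81×8.314×448/36.2 = 186 kPa.
Isothermal: T stays 448 K; PV = const ⇒ V₂ = 257 L, P₂ = 26.2 kPa.
ΔU = 0 (ideal gas, T constant).
W = nRT ln(V₂/V₁) = 1.81×8.314×448×ln(7.10) = 13200 J.
Q = ΔU + W = 13200 J.

13200 J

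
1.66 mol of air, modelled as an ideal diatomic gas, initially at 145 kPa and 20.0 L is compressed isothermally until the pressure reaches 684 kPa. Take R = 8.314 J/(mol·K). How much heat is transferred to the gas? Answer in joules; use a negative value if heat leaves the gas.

T₁ = P₁V₁/(nR) = 145×20.0/(1.66×8.314) = 210 K.
Isothermal: T stays 210 K; PV = const ⇒ V₂ = 4.24 L, P₂ = 684 kPa.
ΔU = 0 (ideal gas, T constant).
W = nRT ln(V₂/V₁) = 1.66×8.314×210×ln(0.212) = -4500 J.
Q = ΔU + W = -4500 J.

-4500 J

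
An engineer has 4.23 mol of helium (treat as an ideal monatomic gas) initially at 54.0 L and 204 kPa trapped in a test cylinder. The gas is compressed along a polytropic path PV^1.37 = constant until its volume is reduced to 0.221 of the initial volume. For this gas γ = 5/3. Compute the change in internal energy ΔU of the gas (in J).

12400 J

T₁ = P₁V₁/(nR) = 204×54.0/(4.23×8.314) = 313 K.
Polytropic n=1.37: T₂ = T₁(V₁/V₂)^(n−1) = 313×(4.52)^0.37 = 548 K; P₂ = P₁(V₁/V₂)^n = 1610 kPa.
For an ideal gas ΔU = nCvΔT with Cv = (3/2)R = 12.5 J/(mol·K).
ΔU = 4.23×12.5×(548−313) = 12400 J.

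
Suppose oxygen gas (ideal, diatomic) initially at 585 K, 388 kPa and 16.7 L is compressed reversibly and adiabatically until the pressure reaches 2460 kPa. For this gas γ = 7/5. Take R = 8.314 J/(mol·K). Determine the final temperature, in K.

992 K

Adiabatic: T₂/T₁ = (P₂/P₁)^((γ−1)/γ) ⇒ T₂ = 585×(6.34)^0.286 = 992 K; V₂ = 4.46 L.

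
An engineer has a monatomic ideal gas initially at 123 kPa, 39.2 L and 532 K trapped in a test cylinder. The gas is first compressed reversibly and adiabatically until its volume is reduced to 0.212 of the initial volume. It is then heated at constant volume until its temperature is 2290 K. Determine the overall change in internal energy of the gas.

23900 J

n = P₁V₁/(RT₁) = 123×39.2/(8.314×532) = 1.09 mol.
Step 1 — Adiabatic: TV^(γ−1) = const ⇒ T₂ = 532×(4.72)^0.667 = 1500 K; PV^γ = const ⇒ P₂ = 1630 kPa.
ΔU = nCvΔT = 1.09×12.5×(1500−532) = 13100 J.
Q = 0 for an adiabatic process, so W = −ΔU = -13100 J.
State after step 1: P = 1630 kPa, V = 8.31 L, T = 1500 K.
Step 2 — Isochoric: V stays 8.31 L; P/T = const ⇒ T₂ = 2290 K, P₂ = 2500 kPa.
W = 0 (no volume change).
ΔU = nCvΔT = 1.09×12.5×(2290−1500) = 10800 J.
Q = ΔU = 10800 J.
Net over both steps: W = -13100 J, Q = 10800 J, ΔU = 23900 J.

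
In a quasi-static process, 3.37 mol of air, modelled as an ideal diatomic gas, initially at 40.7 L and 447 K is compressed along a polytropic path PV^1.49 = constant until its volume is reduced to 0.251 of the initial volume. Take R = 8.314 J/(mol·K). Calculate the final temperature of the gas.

880 K

P₁ = nRT₁/V₁ = 3.37×8.314×447/40.7 = 308 kPa.
Polytropic n=1.49: T₂ = T₁(V₁/V₂)^(n−1) = 447×(3.98)^0.49 = 880 K; P₂ = P₁(V₁/V₂)^n = 2410 kPa.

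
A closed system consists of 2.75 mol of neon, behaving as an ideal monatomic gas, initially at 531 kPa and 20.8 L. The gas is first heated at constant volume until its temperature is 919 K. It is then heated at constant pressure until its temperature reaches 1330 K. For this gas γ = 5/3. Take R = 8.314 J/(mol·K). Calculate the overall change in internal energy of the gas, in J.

T₁ = P₁V₁/(nR) = 531×20.8/(2.75×8.314) = 483 K.
Step 1 — Isochoric: V stays 20.8 L; P/T = const ⇒ T₂ = 919 K, P₂ = 1010 kPa.
W = 0 (no volume change).
ΔU = nCvΔT = 2.75×12.5×(919−483) = 15000 J.
Q = ΔU = 15000 J.
State after step 1: P = 1010 kPa, V = 20.8 L, T = 919 K.
Step 2 — Isobaric: P stays 1010 kPa; V/T = const ⇒ T₂ = 1330 K, V₂ = 30.1 L.
W = PΔV = 1010×(30.1−20.8) kPa·L = 9400 J.
ΔU = nCvΔT = 2.75×12.5×(1330−919) = 14100 J.
Q = ΔU + W = nCpΔT = 23500 J.
Net over both steps: W = 9400 J, Q = 38400 J, ΔU = 29000 J.

29000 J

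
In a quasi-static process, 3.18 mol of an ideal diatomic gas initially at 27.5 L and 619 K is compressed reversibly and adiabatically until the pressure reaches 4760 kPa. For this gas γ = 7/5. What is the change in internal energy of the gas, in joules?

P₁ = nRT₁/V₁ = 3.18×8.314×619/27.5 = 595 kPa.
Adiabatic: T₂/T₁ = (P₂/P₁)^((γ−1)/γ) ⇒ T₂ = 619×(8.00)^0.286 = 1120 K; V₂ = 6.23 L.
For an ideal gas ΔU = nCvΔT with Cv = (5/2)R = 20.8 J/(mol·K).
ΔU = 3.18×20.8×(1120−619) = 33200 J.

33200 J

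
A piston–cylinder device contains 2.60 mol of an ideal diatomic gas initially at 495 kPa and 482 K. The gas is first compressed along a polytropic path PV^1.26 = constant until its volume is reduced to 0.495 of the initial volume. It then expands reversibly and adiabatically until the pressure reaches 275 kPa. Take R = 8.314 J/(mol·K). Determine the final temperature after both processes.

380 K

V₁ = nRT₁/P₁ = 2.60×8.314×482/495 = 21.0 L.
Step 1 — Polytropic n=1.26: T₂ = T₁(V₁/V₂)^(n−1) = 482×(2.02)^0.26 = 579 K; P₂ = P₁(V₁/V₂)^n = 1200 kPa.
W = (P₁V₁−P₂V₂)/(n−1) = (495×21.0−1200×10.4)/0.26 = -8040 J.
ΔU = nCvΔT = 2.60×20.8×(579−482) = 5230 J.
Q = ΔU + W = -2810 J.
State after step 1: P = 1200 kPa, V = 10.4 L, T = 579 K.
Step 2 — Adiabatic: T₂/T₁ = (P₂/P₁)^((γ−1)/γ) ⇒ T₂ = 579×(0.229)^0.286 = 380 K; V₂ = 29.9 L.
ΔU = nCvΔT = 2.60×20.8×(380−579) = -10700 J.
Q = 0 for an adiabatic process, so W = −ΔU = 10700 J.
Net over both steps: W = 2710 J, Q = -2810 J, ΔU = -5520 J.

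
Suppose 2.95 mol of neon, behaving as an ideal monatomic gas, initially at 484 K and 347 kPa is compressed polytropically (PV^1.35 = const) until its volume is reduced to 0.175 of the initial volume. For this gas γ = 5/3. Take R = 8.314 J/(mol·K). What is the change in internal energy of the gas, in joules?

V₁ = nRT₁/P₁ = 2.95×8.314×484/347 = 34.2 L.
Polytropic n=1.35: T₂ = T₁(V₁/V₂)^(n−1) = 484×(5.71)^0.35 = 891 K; P₂ = P₁(V₁/V₂)^n = 3650 kPa.
For an ideal gas ΔU = nCvΔT with Cv = (3/2)R = 12.5 J/(mol·K).
ΔU = 2.95×12.5×(891−484) = 15000 J.

15000 J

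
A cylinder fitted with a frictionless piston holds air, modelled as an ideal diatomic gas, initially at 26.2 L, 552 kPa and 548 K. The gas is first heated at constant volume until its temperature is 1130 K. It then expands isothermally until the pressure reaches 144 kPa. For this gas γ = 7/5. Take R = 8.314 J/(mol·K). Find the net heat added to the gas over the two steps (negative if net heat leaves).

100000 J

n = P₁V₁/(RT₁) = 552×26.2/(8.314×548) = 3.17 mol.
Step 1 — Isochoric: V stays 26.2 L; P/T = const ⇒ T₂ = 1130 K, P₂ = 1140 kPa.
W = 0 (no volume change).
ΔU = nCvΔT = 3.17×20.8×(1130−548) = 38400 J.
Q = ΔU = 38400 J.
State after step 1: P = 1140 kPa, V = 26.2 L, T = 1130 K.
Step 2 — Isothermal: T stays 1130 K; PV = const ⇒ V₂ = 207 L, P₂ = 144 kPa.
ΔU = 0 (ideal gas, T constant).
W = nRT ln(V₂/V₁) = 3.17×8.314×1130×ln(7.90) = 61700 J.
Q = ΔU + W = 61700 J.
Net over both steps: W = 61700 J, Q = 100000 J, ΔU = 38400 J.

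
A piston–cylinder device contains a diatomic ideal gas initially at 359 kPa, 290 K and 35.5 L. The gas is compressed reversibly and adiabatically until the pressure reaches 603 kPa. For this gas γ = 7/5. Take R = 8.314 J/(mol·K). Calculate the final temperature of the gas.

336 K

Adiabatic: T₂/T₁ = (P₂/P₁)^((γ−1)/γ) ⇒ T₂ = 290×(1.68)^0.286 = 336 K; V₂ = 24.5 L.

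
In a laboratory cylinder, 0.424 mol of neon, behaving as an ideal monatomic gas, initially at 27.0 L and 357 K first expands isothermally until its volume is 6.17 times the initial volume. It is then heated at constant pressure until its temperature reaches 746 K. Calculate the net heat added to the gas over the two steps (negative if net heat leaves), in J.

5720 J

P₁ = nRT₁/V₁ = 0.424×8.314×357/27.0 = 46.6 kPa.
Step 1 — Isothermal: T stays 357 K; PV = const ⇒ V₂ = 167 L, P₂ = 7.55 kPa.
ΔU = 0 (ideal gas, T constant).
W = nRT ln(V₂/V₁) = 0.424×8.314×357×ln(6.17) = 2290 J.
Q = ΔU + W = 2290 J.
State after step 1: P = 7.55 kPa, V = 167 L, T = 357 K.
Step 2 — Isobaric: P stays 7.55 kPa; V/T = const ⇒ T₂ = 746 K, V₂ = 348 L.
W = PΔV = 7.55×(348−167) kPa·L = 1370 J.
ΔU = nCvΔT = 0.424×12.5×(746−357) = 2060 J.
Q = ΔU + W = nCpΔT = 3430 J.
Net over both steps: W = 3660 J, Q = 5720 J, ΔU = 2060 J.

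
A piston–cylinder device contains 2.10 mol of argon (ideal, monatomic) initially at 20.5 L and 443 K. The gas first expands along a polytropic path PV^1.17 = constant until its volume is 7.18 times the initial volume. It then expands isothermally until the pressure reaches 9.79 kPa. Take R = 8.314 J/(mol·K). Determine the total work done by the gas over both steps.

P₁ = nRT₁/V₁ = 2.10×8.314×443/20.5 = 377 kPa.
Step 1 — Polytropic n=1.17: T₂ = T₁(V₁/V₂)^(n−1) = 443×(0.139)^0.17 = 317 K; P₂ = P₁(V₁/V₂)^n = 37.6 kPa.
W = (P₁V₁−P₂V₂)/(n−1) = (377×20.5−37.6×147)/0.17 = 13000 J.
ΔU = nCvΔT = 2.10×12.5×(317−443) = -3300 J.
Q = ΔU + W = 9650 J.
State after step 1: P = 37.6 kPa, V = 147 L, T = 317 K.
Step 2 — Isothermal: T stays 317 K; PV = const ⇒ V₂ = 565 L, P₂ = 9.79 kPa.
ΔU = 0 (ideal gas, T constant).
W = nRT ln(V₂/V₁) = 2.10×8.314×317×ln(3.84) = 7440 J.
Q = ΔU + W = 7440 J.
Net over both steps: W = 20400 J, Q = 17100 J, ΔU = -3300 J.

20400 J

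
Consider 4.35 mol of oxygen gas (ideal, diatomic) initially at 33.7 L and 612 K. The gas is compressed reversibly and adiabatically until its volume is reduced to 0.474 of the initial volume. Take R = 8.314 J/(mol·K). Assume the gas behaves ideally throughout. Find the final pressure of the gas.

1870 kPa

P₁ = nRT₁/V₁ = 4.35×8.314×612/33.7 = 657 kPa.
Adiabatic: TV^(γ−1) = const ⇒ T₂ = 612×(2.11)^0.400 = 825 K; PV^γ = const ⇒ P₂ = 1870 kPa.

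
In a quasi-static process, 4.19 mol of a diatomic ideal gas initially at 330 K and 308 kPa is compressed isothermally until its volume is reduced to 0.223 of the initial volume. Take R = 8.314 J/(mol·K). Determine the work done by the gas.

-17300 J

V₁ = nRT₁/P₁ = 4.19×8.314×330/308 = 37.3 L.
Isothermal: T stays 330 K; PV = const ⇒ V₂ = 8.32 L, P₂ = 1380 kPa.
W = nRT ln(V₂/V₁) = 4.19×8.314×330×ln(0.223) = -17300 J.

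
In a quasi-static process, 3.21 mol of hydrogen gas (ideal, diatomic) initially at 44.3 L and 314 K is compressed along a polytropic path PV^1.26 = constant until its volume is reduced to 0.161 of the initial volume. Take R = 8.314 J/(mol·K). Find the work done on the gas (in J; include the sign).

P₁ = nRT₁/V₁ = 3.21×8.314×314/44.3 = 189 kPa.
Polytropic n=1.26: T₂ = T₁(V₁/V₂)^(n−1) = 314×(6.21)^0.26 = 505 K; P₂ = P₁(V₁/V₂)^n = 1890 kPa.
W = (P₁V₁−P₂V₂)/(n−1) = (189×44.3−1890×7.13)/0.26 = -19600 J.
Work done on the gas = −W_by = 19600 J.

19600 J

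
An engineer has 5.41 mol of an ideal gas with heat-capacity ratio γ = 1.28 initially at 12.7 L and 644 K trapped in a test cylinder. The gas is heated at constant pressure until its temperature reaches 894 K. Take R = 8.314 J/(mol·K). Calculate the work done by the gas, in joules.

11200 J

P₁ = nRT₁/V₁ = 5.41×8.314×644/12.7 = 2280 kPa.
Isobaric: P stays 2280 kPa; V/T = const ⇒ T₂ = 894 K, V₂ = 17.6 L.
W = PΔV = 2280×(17.6−12.7) kPa·L = 11200 J.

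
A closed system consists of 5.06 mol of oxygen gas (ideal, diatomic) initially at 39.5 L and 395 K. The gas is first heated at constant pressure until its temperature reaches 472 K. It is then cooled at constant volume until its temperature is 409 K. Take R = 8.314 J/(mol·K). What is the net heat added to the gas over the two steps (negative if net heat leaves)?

P₁ = nRT₁/V₁ = 5.06×8.314×395/39.5 = 421 kPa.
Step 1 — Isobaric: P stays 421 kPa; V/T = const ⇒ T₂ = 472 K, V₂ = 47.2 L.
W = PΔV = 421×(47.2−39.5) kPa·L = 3240 J.
ΔU = nCvΔT = 5.06×20.8×(472−395) = 8100 J.
Q = ΔU + W = nCpΔT = 11300 J.
State after step 1: P = 421 kPa, V = 47.2 L, T = 472 K.
Step 2 — Isochoric: V stays 47.2 L; P/T = const ⇒ T₂ = 409 K, P₂ = 365 kPa.
W = 0 (no volume change).
ΔU = nCvΔT = 5.06×20.8×(409−472) = -6630 J.
Q = ΔU = -6630 J.
Net over both steps: W = 3240 J, Q = 4710 J, ΔU = 1470 J.

4710 J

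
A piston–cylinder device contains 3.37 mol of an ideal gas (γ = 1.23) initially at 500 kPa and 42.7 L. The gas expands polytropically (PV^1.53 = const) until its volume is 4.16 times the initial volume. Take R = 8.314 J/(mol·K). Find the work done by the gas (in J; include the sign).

T₁ = P₁V₁/(nR) = 500×42.7/(3.37×8.314) = 762 K.
Polytropic n=1.53: T₂ = T₁(V₁/V₂)^(n−1) = 762×(0.240)^0.53 = 358 K; P₂ = P₁(V₁/V₂)^n = 56.5 kPa.
W = (P₁V₁−P₂V₂)/(n−1) = (500×42.7−56.5×178)/0.53 = 21400 J.

21400 J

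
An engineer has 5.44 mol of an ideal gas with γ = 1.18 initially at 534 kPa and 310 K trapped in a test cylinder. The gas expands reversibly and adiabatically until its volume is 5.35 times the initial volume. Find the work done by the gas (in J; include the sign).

20300 J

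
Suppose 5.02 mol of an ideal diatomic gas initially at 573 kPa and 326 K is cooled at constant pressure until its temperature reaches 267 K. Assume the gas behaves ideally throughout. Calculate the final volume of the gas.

19.4 L

V₁ = nRT₁/P₁ = 5.02×8.314×326/573 = 23.7 L.
Isobaric: P stays 573 kPa; V/T = const ⇒ T₂ = 267 K, V₂ = 19.4 L.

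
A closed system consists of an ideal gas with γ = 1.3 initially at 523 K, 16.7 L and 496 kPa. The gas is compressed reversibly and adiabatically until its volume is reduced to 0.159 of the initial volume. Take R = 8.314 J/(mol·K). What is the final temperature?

Adiabatic: TV^(γ−1) = const ⇒ T₂ = 523×(6.29)^0.300 = 908 K; PV^γ = const ⇒ P₂ = 5420 kPa.

908 K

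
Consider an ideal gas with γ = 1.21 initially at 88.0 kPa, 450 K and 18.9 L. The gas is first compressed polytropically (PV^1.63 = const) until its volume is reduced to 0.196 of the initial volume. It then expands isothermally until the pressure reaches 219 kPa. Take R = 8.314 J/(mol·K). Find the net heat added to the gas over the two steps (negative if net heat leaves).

n = P₁V₁/(RT₁) = 88.0×18.9/(8.314×450) = 0.445 mol.
Step 1 — Polytropic n=1.63: T₂ = T₁(V₁/V₂)^(n−1) = 450×(5.10)^0.63 = 1260 K; P₂ = P₁(V₁/V₂)^n = 1250 kPa.
W = (P₁V₁−P₂V₂)/(n−1) = (88.0×18.9−1250×3.70)/0.63 = -4730 J.
ΔU = nCvΔT = 0.445×39.6×(1260−450) = 14200 J.
Q = ΔU + W = 9460 J.
State after step 1: P = 1250 kPa, V = 3.70 L, T = 1260 K.
Step 2 — Isothermal: T stays 1260 K; PV = const ⇒ V₂ = 21.2 L, P₂ = 219 kPa.
ΔU = 0 (ideal gas, T constant).
W = nRT ln(V₂/V₁) = 0.445×8.314×1260×ln(5.72) = 8100 J.
Q = ΔU + W = 8100 J.
Net over both steps: W = 3370 J, Q = 17600 J, ΔU = 14200 J.

17600 J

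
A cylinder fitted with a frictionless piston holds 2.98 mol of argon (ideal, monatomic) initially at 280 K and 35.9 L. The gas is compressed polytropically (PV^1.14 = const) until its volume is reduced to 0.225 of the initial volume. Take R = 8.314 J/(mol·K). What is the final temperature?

P₁ = nRT₁/V₁ = 2.98×8.314×280/35.9 = 193 kPa.
Polytropic n=1.14: T₂ = T₁(V₁/V₂)^(n−1) = 280×(4.44)^0.14 = 345 K; P₂ = P₁(V₁/V₂)^n = 1060 kPa.

345 K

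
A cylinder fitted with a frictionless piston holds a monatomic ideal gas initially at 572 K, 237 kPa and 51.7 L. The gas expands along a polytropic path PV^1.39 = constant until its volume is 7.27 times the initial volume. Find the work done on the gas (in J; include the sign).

n = P₁V₁/(RT₁) = 237×51.7/(8.314×572) = 2.58 mol.
Polytropic n=1.39: T₂ = T₁(V₁/V₂)^(n−1) = 572×(0.138)^0.39 = 264 K; P₂ = P₁(V₁/V₂)^n = 15.0 kPa.
W = (P₁V₁−P₂V₂)/(n−1) = (237×51.7−15.0×376)/0.39 = 16900 J.
Work done on the gas = −W_by = -16900 J.

-16900 J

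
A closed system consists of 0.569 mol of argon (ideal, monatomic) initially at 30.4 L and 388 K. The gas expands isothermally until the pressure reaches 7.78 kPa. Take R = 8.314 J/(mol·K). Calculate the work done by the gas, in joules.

3760 J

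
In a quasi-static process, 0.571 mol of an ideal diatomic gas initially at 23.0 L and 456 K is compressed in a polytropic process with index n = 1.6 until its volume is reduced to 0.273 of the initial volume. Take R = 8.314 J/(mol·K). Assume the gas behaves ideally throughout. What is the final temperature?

994 K

P₁ = nRT₁/V₁ = 0.571×8.314×456/23.0 = 94.1 kPa.
Polytropic n=1.6: T₂ = T₁(V₁/V₂)^(n−1) = 456×(3.66)^0.60 = 994 K; P₂ = P₁(V₁/V₂)^n = 751 kPa.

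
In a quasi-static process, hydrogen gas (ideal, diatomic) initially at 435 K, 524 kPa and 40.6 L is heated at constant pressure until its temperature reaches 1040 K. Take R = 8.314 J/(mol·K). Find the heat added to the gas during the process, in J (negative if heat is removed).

104000 J

n = P₁V₁/(RT₁) = 524×40.6/(8.314×435) = 5.88 mol.
Isobaric: P stays 524 kPa; V/T = const ⇒ T₂ = 1040 K, V₂ = 97.1 L.
W = PΔV = 524×(97.1−40.6) kPa·L = 29600 J.
ΔU = nCvΔT = 5.88×20.8×(1040−435) = 74000 J.
Q = ΔU + W = nCpΔT = 104000 J.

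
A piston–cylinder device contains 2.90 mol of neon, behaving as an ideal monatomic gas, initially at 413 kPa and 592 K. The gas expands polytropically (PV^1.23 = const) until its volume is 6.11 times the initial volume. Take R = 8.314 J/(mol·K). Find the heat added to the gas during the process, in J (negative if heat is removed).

V₁ = nRT₁/P₁ = 2.90×8.314×592/413 = 34.6 L.
Polytropic n=1.23: T₂ = T₁(V₁/V₂)^(n−1) = 592×(0.164)^0.23 = 390 K; P₂ = P₁(V₁/V₂)^n = 44.6 kPa.
W = (P₁V₁−P₂V₂)/(n−1) = (413×34.6−44.6×211)/0.23 = 21100 J.
ΔU = nCvΔT = 2.90×12.5×(390−592) = -7290 J.
Q = ΔU + W = 13800 J.

13800 J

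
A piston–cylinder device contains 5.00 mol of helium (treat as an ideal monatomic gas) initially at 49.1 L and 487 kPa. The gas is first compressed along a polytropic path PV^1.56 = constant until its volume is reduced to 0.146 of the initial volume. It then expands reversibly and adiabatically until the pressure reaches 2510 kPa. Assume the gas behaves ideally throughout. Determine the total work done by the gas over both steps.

-38500 J

T₁ = P₁V₁/(nR) = 487×49.1/(5.00×8.314) = 575 K.
Step 1 — Polytropic n=1.56: T₂ = T₁(V₁/V₂)^(n−1) = 575×(6.85)^0.56 = 1690 K; P₂ = P₁(V₁/V₂)^n = 9800 kPa.
W = (P₁V₁−P₂V₂)/(n−1) = (487×49.1−9800×7.17)/0.56 = -82700 J.
ΔU = nCvΔT = 5.00×12.5×(1690−575) = 69500 J.
Q = ΔU + W = -13200 J.
State after step 1: P = 9800 kPa, V = 7.17 L, T = 1690 K.
Step 2 — Adiabatic: T₂/T₁ = (P₂/P₁)^((γ−1)/γ) ⇒ T₂ = 1690×(0.256)^0.400 = 980 K; V₂ = 16.2 L.
ΔU = nCvΔT = 5.00×12.5×(980−1690) = -44300 J.
Q = 0 for an adiabatic process, so W = −ΔU = 44300 J.
Net over both steps: W = -38500 J, Q = -13200 J, ΔU = 25200 J.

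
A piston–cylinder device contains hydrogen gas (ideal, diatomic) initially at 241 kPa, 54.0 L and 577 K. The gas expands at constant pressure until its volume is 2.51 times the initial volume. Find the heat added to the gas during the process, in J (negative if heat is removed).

68800 J

n = P₁V₁/(RT₁) = 241×54.0/(8.314×577) = 2.71 mol.
Isobaric: P stays 241 kPa; V/T = const ⇒ T₂ = 1450 K, V₂ = 136 L.
W = PΔV = 241×(136−54.0) kPa·L = 19700 J.
ΔU = nCvΔT = 2.71×20.8×(1450−577) = 49100 J.
Q = ΔU + W = nCpΔT = 68800 J.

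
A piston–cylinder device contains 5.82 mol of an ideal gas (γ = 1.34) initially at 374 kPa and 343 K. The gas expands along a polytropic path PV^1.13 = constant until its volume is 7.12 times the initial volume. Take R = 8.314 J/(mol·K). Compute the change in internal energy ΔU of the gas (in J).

V₁ = nRT₁/P₁ = 5.82×8.314×343/374 = 44.4 L.
Polytropic n=1.13: T₂ = T₁(V₁/V₂)^(n−1) = 343×(0.140)^0.13 = 266 K; P₂ = P₁(V₁/V₂)^n = 40.7 kPa.
For an ideal gas ΔU = nCvΔT with Cv = R/(γ−1) = 24.5 J/(mol·K).
ΔU = 5.82×24.5×(266−343) = -11000 J.

-11000 J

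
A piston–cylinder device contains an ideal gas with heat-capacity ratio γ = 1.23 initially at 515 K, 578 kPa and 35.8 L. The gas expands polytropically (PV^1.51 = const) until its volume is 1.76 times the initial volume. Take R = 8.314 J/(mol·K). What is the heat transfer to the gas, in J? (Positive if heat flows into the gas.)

-12400 J

n = P₁V₁/(RT₁) = 578×35.8/(8.314×515) = 4.83 mol.
Polytropic n=1.51: T₂ = T₁(V₁/V₂)^(n−1) = 515×(0.568)^0.51 = 386 K; P₂ = P₁(V₁/V₂)^n = 246 kPa.
W = (P₁V₁−P₂V₂)/(n−1) = (578×35.8−246×63.0)/0.51 = 10200 J.
ΔU = nCvΔT = 4.83×36.1×(386−515) = -22500 J.
Q = ΔU + W = -12400 J.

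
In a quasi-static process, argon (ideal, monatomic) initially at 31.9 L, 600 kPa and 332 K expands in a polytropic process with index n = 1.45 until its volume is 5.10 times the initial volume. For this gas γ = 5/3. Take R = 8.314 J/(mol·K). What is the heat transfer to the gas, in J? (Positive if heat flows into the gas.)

n = P₁V₁/(RT₁) = 600×31.9/(8.314×332) = 6.93 mol.
Polytropic n=1.45: T₂ = T₁(V₁/V₂)^(n−1) = 332×(0.196)^0.45 = 159 K; P₂ = P₁(V₁/V₂)^n = 56.5 kPa.
W = (P₁V₁−P₂V₂)/(n−1) = (600×31.9−56.5×163)/0.45 = 22100 J.
ΔU = nCvΔT = 6.93×12.5×(159−332) = -14900 J.
Q = ΔU + W = 7180 J.

7180 J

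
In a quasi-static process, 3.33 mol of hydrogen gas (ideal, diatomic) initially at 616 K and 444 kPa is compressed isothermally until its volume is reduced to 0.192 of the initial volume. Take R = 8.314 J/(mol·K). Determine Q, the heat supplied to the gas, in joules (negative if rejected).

V₁ = nRT₁/P₁ = 3.33×8.314×616/444 = 38.4 L.
Isothermal: T stays 616 K; PV = const ⇒ V₂ = 7.37 L, P₂ = 2310 kPa.
ΔU = 0 (ideal gas, T constant).
W = nRT ln(V₂/V₁) = 3.33×8.314×616×ln(0.192) = -28100 J.
Q = ΔU + W = -28100 J.

-28100 J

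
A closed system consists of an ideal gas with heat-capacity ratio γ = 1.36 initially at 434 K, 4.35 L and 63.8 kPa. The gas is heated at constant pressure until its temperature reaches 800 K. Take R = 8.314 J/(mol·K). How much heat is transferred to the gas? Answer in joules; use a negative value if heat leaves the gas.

884 J

n = P₁V₁/(RT₁) = 63.8×4.35/(8.314×434) = 0.0769 mol.
Isobaric: P stays 63.8 kPa; V/T = const ⇒ T₂ = 800 K, V₂ = 8.02 L.
W = PΔV = 63.8×(8.02−4.35) kPa·L = 234 J.
ΔU = nCvΔT = 0.0769×23.1×(800−434) = 650 J.
Q = ΔU + W = nCpΔT = 884 J.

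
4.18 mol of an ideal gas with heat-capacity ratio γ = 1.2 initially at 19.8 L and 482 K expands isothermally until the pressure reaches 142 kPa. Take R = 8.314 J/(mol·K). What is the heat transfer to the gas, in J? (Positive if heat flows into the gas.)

P₁ = nRT₁/V₁ = 4.18×8.314×482/19.8 = 846 kPa.
Isothermal: T stays 482 K; PV = const ⇒ V₂ = 118 L, P₂ = 142 kPa.
ΔU = 0 (ideal gas, T constant).
W = nRT ln(V₂/V₁) = 4.18×8.314×482×ln(5.96) = 29900 J.
Q = ΔU + W = 29900 J.

29900 J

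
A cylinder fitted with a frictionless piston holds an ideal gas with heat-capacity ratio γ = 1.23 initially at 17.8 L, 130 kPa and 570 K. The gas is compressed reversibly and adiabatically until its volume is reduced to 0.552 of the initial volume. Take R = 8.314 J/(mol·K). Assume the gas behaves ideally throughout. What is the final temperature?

653 K

Adiabatic: TV^(γ−1) = const ⇒ T₂ = 570×(1.81)^0.230 = 653 K; PV^γ = const ⇒ P₂ = 270 kPa.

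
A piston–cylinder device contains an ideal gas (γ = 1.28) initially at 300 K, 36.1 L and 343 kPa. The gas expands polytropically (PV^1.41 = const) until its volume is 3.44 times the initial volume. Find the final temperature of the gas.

Polytropic n=1.41: T₂ = T₁(V₁/V₂)^(n−1) = 300×(0.291)^0.41 = 181 K; P₂ = P₁(V₁/V₂)^n = 60.1 kPa.

181 K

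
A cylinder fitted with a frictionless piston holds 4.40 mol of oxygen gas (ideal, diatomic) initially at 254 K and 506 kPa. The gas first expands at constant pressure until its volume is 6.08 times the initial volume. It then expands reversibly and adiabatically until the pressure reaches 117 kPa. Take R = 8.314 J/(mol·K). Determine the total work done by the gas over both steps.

95500 J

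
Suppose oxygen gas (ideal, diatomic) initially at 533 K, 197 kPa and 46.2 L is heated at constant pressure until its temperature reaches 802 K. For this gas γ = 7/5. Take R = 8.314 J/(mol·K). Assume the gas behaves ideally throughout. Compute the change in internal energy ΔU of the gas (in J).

11500 J

n = P₁V₁/(RT₁) = 197×46.2/(8.314×533) = 2.05 mol.
Isobaric: P stays 197 kPa; V/T = const ⇒ T₂ = 802 K, V₂ = 69.5 L.
For an ideal gas ΔU = nCvΔT with Cv = (5/2)R = 20.8 J/(mol·K).
ΔU = 2.05×20.8×(802−533) = 11500 J.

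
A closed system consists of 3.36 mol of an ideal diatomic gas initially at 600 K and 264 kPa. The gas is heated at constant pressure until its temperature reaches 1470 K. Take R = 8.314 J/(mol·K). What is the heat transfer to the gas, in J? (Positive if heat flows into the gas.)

V₁ = nRT₁/P₁ = 3.36×8.314×600/264 = 63.5 L.
Isobaric: P stays 264 kPa; V/T = const ⇒ T₂ = 1470 K, V₂ = 156 L.
W = PΔV = 264×(156−63.5) kPa·L = 24300 J.
ΔU = nCvΔT = 3.36×20.8×(1470−600) = 60800 J.
Q = ΔU + W = nCpΔT = 85100 J.

85100 J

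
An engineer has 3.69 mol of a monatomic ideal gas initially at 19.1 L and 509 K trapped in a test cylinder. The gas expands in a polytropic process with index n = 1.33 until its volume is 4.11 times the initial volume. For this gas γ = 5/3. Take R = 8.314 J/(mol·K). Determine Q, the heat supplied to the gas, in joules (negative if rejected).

P₁ = nRT₁/V₁ = 3.69×8.314×509/19.1 = 818 kPa.
Polytropic n=1.33: T₂ = T₁(V₁/V₂)^(n−1) = 509×(0.243)^0.33 = 319 K; P₂ = P₁(V₁/V₂)^n = 125 kPa.
W = (P₁V₁−P₂V₂)/(n−1) = (818×19.1−125×78.5)/0.33 = 17600 J.
ΔU = nCvΔT = 3.69×12.5×(319−509) = -8730 J.
Q = ΔU + W = 8910 J.

8910 J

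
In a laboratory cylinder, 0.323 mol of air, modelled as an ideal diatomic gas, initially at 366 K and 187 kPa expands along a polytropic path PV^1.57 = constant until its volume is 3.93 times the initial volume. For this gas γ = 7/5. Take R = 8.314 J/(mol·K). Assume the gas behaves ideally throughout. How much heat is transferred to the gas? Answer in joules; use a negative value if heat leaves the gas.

-397 J

V₁ = nRT₁/P₁ = 0.323×8.314×366/187 = 5.26 L.
Polytropic n=1.57: T₂ = T₁(V₁/V₂)^(n−1) = 366×(0.254)^0.57 = 168 K; P₂ = P₁(V₁/V₂)^n = 21.8 kPa.
W = (P₁V₁−P₂V₂)/(n−1) = (187×5.26−21.8×20.7)/0.57 = 934 J.
ΔU = nCvΔT = 0.323×20.8×(168−366) = -1330 J.
Q = ΔU + W = -397 J.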